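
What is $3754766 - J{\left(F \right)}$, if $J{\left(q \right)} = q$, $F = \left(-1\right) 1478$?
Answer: $3756244$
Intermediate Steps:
$F = -1478$
$3754766 - J{\left(F \right)} = 3754766 - -1478 = 3754766 + 1478 = 3756244$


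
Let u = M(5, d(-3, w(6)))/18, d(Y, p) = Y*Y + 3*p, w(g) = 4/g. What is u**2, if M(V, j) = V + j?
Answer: 64/81 ≈ 0.79012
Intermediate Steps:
d(Y, p) = Y**2 + 3*p
u = 8/9 (u = (5 + ((-3)**2 + 3*(4/6)))/18 = (5 + (9 + 3*(4*(1/6))))*(1/18) = (5 + (9 + 3*(2/3)))*(1/18) = (5 + (9 + 2))*(1/18) = (5 + 11)*(1/18) = 16*(1/18) = 8/9 ≈ 0.88889)
u**2 = (8/9)**2 = 64/81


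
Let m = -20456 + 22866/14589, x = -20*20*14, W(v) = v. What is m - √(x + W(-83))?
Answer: -99469906/4863 - I*√5683 ≈ -20454.0 - 75.386*I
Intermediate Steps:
x = -5600 (x = -400*14 = -5600)
m = -99469906/4863 (m = -20456 + 22866*(1/14589) = -20456 + 7622/4863 = -99469906/4863 ≈ -20454.)
m - √(x + W(-83)) = -99469906/4863 - √(-5600 - 83) = -99469906/4863 - √(-5683) = -99469906/4863 - I*√5683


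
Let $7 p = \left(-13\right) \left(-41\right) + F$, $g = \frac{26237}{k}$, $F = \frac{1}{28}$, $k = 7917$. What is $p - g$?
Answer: $\frac{16145539}{221676} \approx 72.834$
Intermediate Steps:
$F = \frac{1}{28} \approx 0.035714$
$g = \frac{26237}{7917} \approx 3.314$
$p = \frac{14925}{196}$ ($p = \frac{\left(-13\right) \left(-41\right) + \frac{1}{28}}{7} = \frac{533 + \frac{1}{28}}{7} = \frac{1}{7} \cdot \frac{14925}{28} = \frac{14925}{196} \approx 76.148$)
$p - g = \frac{14925}{196} - \frac{26237}{7917} = \frac{16145539}{221676}$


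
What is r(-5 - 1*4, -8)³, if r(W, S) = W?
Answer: -729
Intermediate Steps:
r(-5 - 1*4, -8)³ = (-5 - 1*4)³ = (-5 - 4)³ = (-9)³ = -729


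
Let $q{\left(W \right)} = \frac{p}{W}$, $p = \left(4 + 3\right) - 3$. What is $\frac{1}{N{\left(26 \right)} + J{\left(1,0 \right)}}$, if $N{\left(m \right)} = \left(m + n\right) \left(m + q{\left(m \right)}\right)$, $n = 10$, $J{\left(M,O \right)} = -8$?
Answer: $\frac{13}{12136} \approx 0.0010712$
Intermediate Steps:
$p = 4$ ($p = 7 - 3 = 4$)
$q{\left(W \right)} = \frac{4}{W}$
$N{\left(m \right)} = \left(10 + m\right) \left(m + \frac{4}{m}\right)$ ($N{\left(m \right)} = \left(m + 10\right) \left(m + \frac{4}{m}\right) = \left(10 + m\right) \left(m + \frac{4}{m}\right)$)
$\frac{1}{N{\left(26 \right)} + J{\left(1,0 \right)}} = \frac{1}{\left(4 + 26^{2} + 10 \cdot 26 + \frac{40}{26}\right) - 8} = \frac{1}{\left(4 + 676 + 260 + 40 \cdot \frac{1}{26}\right) - 8} = \frac{1}{\left(4 + 676 + 260 + \frac{20}{13}\right) - 8} = \frac{1}{\frac{12240}{13} - 8} = \frac{1}{\frac{12136}{13}} = \frac{13}{12136}$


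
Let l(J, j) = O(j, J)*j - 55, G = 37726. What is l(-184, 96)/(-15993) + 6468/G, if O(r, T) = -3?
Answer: 58191371/301675959 ≈ 0.19289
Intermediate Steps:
l(J, j) = -55 - 3*j (l(J, j) = -3*j - 55 = -55 - 3*j)
l(-184, 96)/(-15993) + 6468/G = (-55 - 3*96)/(-15993) + 6468/37726 = (-55 - 288)*(-1/15993) + 6468*(1/37726) = -343*(-1/15993) + 3234/18863 = 343/15993 + 3234/18863 = 58191371/301675959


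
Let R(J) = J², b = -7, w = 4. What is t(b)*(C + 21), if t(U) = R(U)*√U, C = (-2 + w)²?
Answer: 1225*I*√7 ≈ 3241.0*I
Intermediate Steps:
C = 4 (C = (-2 + 4)² = 2² = 4)
t(U) = U^(5/2) (t(U) = U²*√U = U^(5/2))
t(b)*(C + 21) = (-7)^(5/2)*(4 + 21) = (49*I*√7)*25 = 1225*I*√7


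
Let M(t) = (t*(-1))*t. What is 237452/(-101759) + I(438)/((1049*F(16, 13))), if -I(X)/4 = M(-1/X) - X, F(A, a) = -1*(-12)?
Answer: -134807052485929/61435273266612 ≈ -2.1943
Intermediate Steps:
M(t) = -t² (M(t) = (-t)*t = -t²)
F(A, a) = 12
I(X) = 4*X + 4/X² (I(X) = -4*(-(-1/X)² - X) = -4*(-1/X² - X) = -4*(-X - 1/X²) = 4*X + 4/X²)
237452/(-101759) + I(438)/((1049*F(16, 13))) = 237452/(-101759) + (4*438 + 4/438²)/((1049*12)) = 237452*(-1/101759) + (1752 + 4*(1/191844))/12588 = -237452/101759 + (1752 + 1/47961)*(1/12588) = -237452/101759 + (84027673/47961)*(1/12588) = -237452/101759 + 84027673/603733068 = -134807052485929/61435273266612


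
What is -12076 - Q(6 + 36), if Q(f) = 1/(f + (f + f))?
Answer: -1521577/126 ≈ -12076.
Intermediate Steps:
Q(f) = 1/(3*f) (Q(f) = 1/(f + 2*f) = 1/(3*f))
-12076 - Q(6 + 36) = -12076 - 1/(3*(6 + 36)) = -12076 - 1/(3*42) = -12076 - 1*1/126 = -12076 - 1/126 = -1521577/126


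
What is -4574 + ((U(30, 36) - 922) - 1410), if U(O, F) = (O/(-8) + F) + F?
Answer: -27351/4 ≈ -6837.8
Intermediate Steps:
U(O, F) = 2*F - O/8 (U(O, F) = (O*(-1/8) + F) + F = (-O/8 + F) + F = (F - O/8) + F = 2*F - O/8)
-4574 + ((U(30, 36) - 922) - 1410) = -4574 + (((2*36 - 1/8*30) - 922) - 1410) = -4574 + (((72 - 15/4) - 922) - 1410) = -4574 + ((273/4 - 922) - 1410) = -4574 + (-3415/4 - 1410) = -4574 - 9055/4 = -27351/4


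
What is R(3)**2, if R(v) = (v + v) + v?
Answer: 81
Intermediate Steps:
R(v) = 3*v (R(v) = 2*v + v = 3*v)
R(3)**2 = (3*3)**2 = 9**2 = 81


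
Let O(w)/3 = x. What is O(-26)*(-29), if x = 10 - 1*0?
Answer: -870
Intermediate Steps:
x = 10 (x = 10 + 0 = 10)
O(w) = 30 (O(w) = 3*10 = 30)
O(-26)*(-29) = 30*(-29) = -870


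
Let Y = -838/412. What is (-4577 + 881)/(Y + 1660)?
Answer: -253792/113847 ≈ -2.2292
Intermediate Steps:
Y = -419/206 (Y = -838*1/412 = -419/206 ≈ -2.0340)
(-4577 + 881)/(Y + 1660) = (-4577 + 881)/(-419/206 + 1660) = -3696/341541/206 = -3696*206/341541 = -253792/113847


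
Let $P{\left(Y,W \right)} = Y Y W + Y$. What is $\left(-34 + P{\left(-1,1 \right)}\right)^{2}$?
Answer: $1156$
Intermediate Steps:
$P{\left(Y,W \right)} = Y + W Y^{2}$ ($P{\left(Y,W \right)} = Y^{2} W + Y = W Y^{2} + Y = Y + W Y^{2}$)
$\left(-34 + P{\left(-1,1 \right)}\right)^{2} = \left(-34 - \left(1 + 1 \left(-1\right)\right)\right)^{2} = \left(-34 - \left(1 - 1\right)\right)^{2} = \left(-34 - 0\right)^{2} = \left(-34 + 0\right)^{2} = \left(-34\right)^{2} = 1156$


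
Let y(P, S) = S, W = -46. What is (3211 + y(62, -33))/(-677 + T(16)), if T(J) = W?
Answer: -3178/723 ≈ -4.3956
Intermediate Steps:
T(J) = -46
(3211 + y(62, -33))/(-677 + T(16)) = (3211 - 33)/(-677 - 46) = 3178/(-723) = 3178*(-1/723) = -3178/723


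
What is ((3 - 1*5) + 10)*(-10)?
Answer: -80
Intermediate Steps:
((3 - 1*5) + 10)*(-10) = ((3 - 5) + 10)*(-10) = (-2 + 10)*(-10) = 8*(-10) = -80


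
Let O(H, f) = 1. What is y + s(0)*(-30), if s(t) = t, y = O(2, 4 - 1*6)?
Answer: 1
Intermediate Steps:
y = 1
y + s(0)*(-30) = 1 + 0*(-30) = 1 + 0 = 1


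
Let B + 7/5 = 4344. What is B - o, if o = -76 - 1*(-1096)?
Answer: 16613/5 ≈ 3322.6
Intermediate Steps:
o = 1020 (o = -76 + 1096 = 1020)
B = 21713/5 (B = -7/5 + 4344 = 21713/5 ≈ 4342.6)
B - o = 21713/5 - 1*1020 = 21713/5 - 1020 = 16613/5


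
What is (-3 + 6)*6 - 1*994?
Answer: -976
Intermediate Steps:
(-3 + 6)*6 - 1*994 = 3*6 - 994 = 18 - 994 = -976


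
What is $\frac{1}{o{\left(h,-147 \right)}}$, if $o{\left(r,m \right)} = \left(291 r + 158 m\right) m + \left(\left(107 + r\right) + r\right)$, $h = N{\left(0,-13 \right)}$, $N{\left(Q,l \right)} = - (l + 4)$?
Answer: $\frac{1}{3029354} \approx 3.301 \cdot 10^{-7}$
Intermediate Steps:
$N{\left(Q,l \right)} = -4 - l$ ($N{\left(Q,l \right)} = - (4 + l) = -4 - l$)
$h = 9$ ($h = -4 - -13 = -4 + 13 = 9$)
$o{\left(r,m \right)} = 107 + 2 r + m \left(158 m + 291 r\right)$ ($o{\left(r,m \right)} = \left(158 m + 291 r\right) m + \left(107 + 2 r\right) = m \left(158 m + 291 r\right) + \left(107 + 2 r\right) = 107 + 2 r + m \left(158 m + 291 r\right)$)
$\frac{1}{o{\left(h,-147 \right)}} = \frac{1}{107 + 2 \cdot 9 + 158 \left(-147\right)^{2} + 291 \left(-147\right) 9} = \frac{1}{107 + 18 + 158 \cdot 21609 - 384993} = \frac{1}{107 + 18 + 3414222 - 384993} = \frac{1}{3029354}$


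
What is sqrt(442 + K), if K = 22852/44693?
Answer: 3*sqrt(98211169166)/44693 ≈ 21.036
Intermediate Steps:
K = 22852/44693 (K = 22852*(1/44693) = 22852/44693 ≈ 0.51131)
sqrt(442 + K) = sqrt(442 + 22852/44693) = sqrt(19777158/44693) = 3*sqrt(98211169166)/44693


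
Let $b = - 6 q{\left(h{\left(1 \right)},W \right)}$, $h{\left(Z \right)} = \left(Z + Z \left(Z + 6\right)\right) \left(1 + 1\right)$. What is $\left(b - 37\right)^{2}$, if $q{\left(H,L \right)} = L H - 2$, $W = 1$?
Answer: $14641$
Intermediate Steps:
$h{\left(Z \right)} = 2 Z + 2 Z \left(6 + Z\right)$ ($h{\left(Z \right)} = \left(Z + Z \left(6 + Z\right)\right) 2 = 2 Z + 2 Z \left(6 + Z\right)$)
$q{\left(H,L \right)} = -2 + H L$ ($q{\left(H,L \right)} = H L - 2 = -2 + H L$)
$b = -84$ ($b = - 6 \left(-2 + 2 \cdot 1 \left(7 + 1\right) 1\right) = - 6 \left(-2 + 2 \cdot 1 \cdot 8 \cdot 1\right) = - 6 \left(-2 + 16 \cdot 1\right) = - 6 \left(-2 + 16\right) = \left(-6\right) 14 = -84$)
$\left(b - 37\right)^{2} = \left(-84 - 37\right)^{2} = \left(-121\right)^{2} = 14641$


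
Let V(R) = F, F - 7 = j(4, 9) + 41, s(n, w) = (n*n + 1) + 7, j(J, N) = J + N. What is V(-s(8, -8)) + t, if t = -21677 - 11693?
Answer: -33309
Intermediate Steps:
s(n, w) = 8 + n² (s(n, w) = (n² + 1) + 7 = (1 + n²) + 7 = 8 + n²)
F = 61 (F = 7 + ((4 + 9) + 41) = 7 + (13 + 41) = 7 + 54 = 61)
V(R) = 61
t = -33370
V(-s(8, -8)) + t = 61 - 33370 = -33309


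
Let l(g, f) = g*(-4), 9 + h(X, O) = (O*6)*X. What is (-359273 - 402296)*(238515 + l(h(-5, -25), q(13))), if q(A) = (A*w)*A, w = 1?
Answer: -179388339519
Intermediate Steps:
q(A) = A² (q(A) = (A*1)*A = A*A = A²)
h(X, O) = -9 + 6*O*X (h(X, O) = -9 + (O*6)*X = -9 + (6*O)*X = -9 + 6*O*X)
l(g, f) = -4*g
(-359273 - 402296)*(238515 + l(h(-5, -25), q(13))) = (-359273 - 402296)*(238515 - 4*(-9 + 6*(-25)*(-5))) = -761569*(238515 - 4*(-9 + 750)) = -761569*(238515 - 4*741) = -761569*(238515 - 2964) = -761569*235551 = -179388339519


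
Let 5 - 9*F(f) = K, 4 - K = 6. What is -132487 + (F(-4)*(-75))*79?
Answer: -411286/3 ≈ -1.3710e+5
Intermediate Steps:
K = -2 (K = 4 - 1*6 = 4 - 6 = -2)
F(f) = 7/9 (F(f) = 5/9 - ⅑*(-2) = 5/9 + 2/9 = 7/9)
-132487 + (F(-4)*(-75))*79 = -132487 + ((7/9)*(-75))*79 = -132487 - 175/3*79 = -132487 - 13825/3 = -411286/3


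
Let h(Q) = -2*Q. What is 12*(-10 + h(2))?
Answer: -168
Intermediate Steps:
12*(-10 + h(2)) = 12*(-10 - 2*2) = 12*(-10 - 4) = 12*(-14) = -168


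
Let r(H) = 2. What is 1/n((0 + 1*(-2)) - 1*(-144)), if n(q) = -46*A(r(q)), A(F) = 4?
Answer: -1/184 ≈ -0.0054348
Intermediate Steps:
n(q) = -184 (n(q) = -46*4 = -184)
1/n((0 + 1*(-2)) - 1*(-144)) = 1/(-184) = -1/184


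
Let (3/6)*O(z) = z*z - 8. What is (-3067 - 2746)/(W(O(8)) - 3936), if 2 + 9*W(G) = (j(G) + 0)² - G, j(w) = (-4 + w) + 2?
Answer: 52317/23438 ≈ 2.2321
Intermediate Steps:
O(z) = -16 + 2*z² (O(z) = 2*(z*z - 8) = 2*(z² - 8) = 2*(-8 + z²) = -16 + 2*z²)
j(w) = -2 + w
W(G) = -2/9 - G/9 + (-2 + G)²/9 (W(G) = -2/9 + (((-2 + G) + 0)² - G)/9 = -2/9 + ((-2 + G)² - G)/9 = -2/9 + (-G/9 + (-2 + G)²/9) = -2/9 - G/9 + (-2 + G)²/9)
(-3067 - 2746)/(W(O(8)) - 3936) = (-3067 - 2746)/((-2/9 - (-16 + 2*8²)/9 + (-2 + (-16 + 2*8²))²/9) - 3936) = -5813/((-2/9 - (-16 + 2*64)/9 + (-2 + (-16 + 2*64))²/9) - 3936) = -5813/((-2/9 - (-16 + 128)/9 + (-2 + (-16 + 128))²/9) - 3936) = -5813/((-2/9 - ⅑*112 + (-2 + 112)²/9) - 3936) = -5813/((-2/9 - 112/9 + (⅑)*110²) - 3936) = -5813/((-2/9 - 112/9 + (⅑)*12100) - 3936) = -5813/((-2/9 - 112/9 + 12100/9) - 3936) = -5813/(11986/9 - 3936) = -5813/(-23438/9) = -5813*(-9/23438) = 52317/23438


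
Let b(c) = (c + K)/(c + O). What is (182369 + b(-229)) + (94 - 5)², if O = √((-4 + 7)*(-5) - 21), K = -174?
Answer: 9985940617/52477 + 2418*I/52477 ≈ 1.9029e+5 + 0.046077*I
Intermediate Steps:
O = 6*I (O = √(3*(-5) - 21) = √(-15 - 21) = √(-36) = 6*I ≈ 6.0*I)
b(c) = (-174 + c)/(c + 6*I) (b(c) = (c - 174)/(c + 6*I) = (-174 + c)/(c + 6*I))
(182369 + b(-229)) + (94 - 5)² = (182369 + (-174 - 229)/(-229 + 6*I)) + (94 - 5)² = (182369 + ((-229 - 6*I)/52477)*(-403)) + 89² = (182369 - 403*(-229 - 6*I)/52477) + 7921 = 190290 - 403*(-229 - 6*I)/52477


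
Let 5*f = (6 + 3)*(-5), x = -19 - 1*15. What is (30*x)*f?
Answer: 9180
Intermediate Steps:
x = -34 (x = -19 - 15 = -34)
f = -9 (f = ((6 + 3)*(-5))/5 = (9*(-5))/5 = (⅕)*(-45) = -9)
(30*x)*f = (30*(-34))*(-9) = -1020*(-9) = 9180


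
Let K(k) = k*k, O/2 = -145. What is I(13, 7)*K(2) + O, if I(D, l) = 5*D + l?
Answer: -2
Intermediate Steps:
O = -290 (O = 2*(-145) = -290)
K(k) = k²
I(D, l) = l + 5*D
I(13, 7)*K(2) + O = (7 + 5*13)*2² - 290 = (7 + 65)*4 - 290 = 72*4 - 290 = 288 - 290 = -2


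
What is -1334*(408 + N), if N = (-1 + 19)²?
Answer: -976488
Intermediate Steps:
N = 324 (N = 18² = 324)
-1334*(408 + N) = -1334*(408 + 324) = -1334*732 = -976488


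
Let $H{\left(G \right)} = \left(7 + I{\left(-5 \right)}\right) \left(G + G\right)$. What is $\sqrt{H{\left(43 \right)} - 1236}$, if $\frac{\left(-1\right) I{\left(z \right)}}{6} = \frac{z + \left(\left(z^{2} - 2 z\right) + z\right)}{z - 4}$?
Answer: $\frac{\sqrt{7194}}{3} \approx 28.272$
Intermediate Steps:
$I{\left(z \right)} = - \frac{6 z^{2}}{-4 + z}$ ($I{\left(z \right)} = - 6 \frac{z + \left(\left(z^{2} - 2 z\right) + z\right)}{z - 4} = - 6 \frac{z + \left(z^{2} - z\right)}{-4 + z} = - 6 \frac{z^{2}}{-4 + z} = - \frac{6 z^{2}}{-4 + z}$)
$H{\left(G \right)} = \frac{142 G}{3}$ ($H{\left(G \right)} = \left(7 - \frac{6 \left(-5\right)^{2}}{-4 - 5}\right) \left(G + G\right) = \left(7 - \frac{150}{-9}\right) 2 G = \left(7 - 150 \left(- \frac{1}{9}\right)\right) 2 G = \left(7 + \frac{50}{3}\right) 2 G = \frac{71 \cdot 2 G}{3} = \frac{142 G}{3}$)
$\sqrt{H{\left(43 \right)} - 1236} = \sqrt{\frac{142}{3} \cdot 43 - 1236} = \sqrt{\frac{6106}{3} - 1236} = \sqrt{\frac{2398}{3}} = \frac{\sqrt{7194}}{3}$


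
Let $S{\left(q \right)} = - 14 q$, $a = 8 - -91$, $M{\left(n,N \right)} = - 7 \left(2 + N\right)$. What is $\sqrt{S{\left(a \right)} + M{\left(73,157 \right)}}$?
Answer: $7 i \sqrt{51} \approx 49.99 i$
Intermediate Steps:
$M{\left(n,N \right)} = -14 - 7 N$
$a = 99$ ($a = 8 + 91 = 99$)
$\sqrt{S{\left(a \right)} + M{\left(73,157 \right)}} = \sqrt{\left(-14\right) 99 - 1113} = \sqrt{-1386 - 1113} = \sqrt{-2499} = 7 i \sqrt{51}$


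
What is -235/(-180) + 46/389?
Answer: 19939/14004 ≈ 1.4238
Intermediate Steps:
-235/(-180) + 46/389 = -235*(-1/180) + 46*(1/389) = 47/36 + 46/389 = 19939/14004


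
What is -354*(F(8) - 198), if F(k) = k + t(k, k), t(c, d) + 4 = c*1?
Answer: 65844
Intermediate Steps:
t(c, d) = -4 + c (t(c, d) = -4 + c*1 = -4 + c)
F(k) = -4 + 2*k (F(k) = k + (-4 + k) = -4 + 2*k)
-354*(F(8) - 198) = -354*((-4 + 2*8) - 198) = -354*((-4 + 16) - 198) = -354*(12 - 198) = -354*(-186) = 65844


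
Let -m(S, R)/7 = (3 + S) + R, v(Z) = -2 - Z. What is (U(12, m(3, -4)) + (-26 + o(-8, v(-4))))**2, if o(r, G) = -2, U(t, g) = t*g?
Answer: 38416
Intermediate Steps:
m(S, R) = -21 - 7*R - 7*S (m(S, R) = -7*((3 + S) + R) = -7*(3 + R + S) = -21 - 7*R - 7*S)
U(t, g) = g*t
(U(12, m(3, -4)) + (-26 + o(-8, v(-4))))**2 = ((-21 - 7*(-4) - 7*3)*12 + (-26 - 2))**2 = ((-21 + 28 - 21)*12 - 28)**2 = (-14*12 - 28)**2 = (-168 - 28)**2 = (-196)**2 = 38416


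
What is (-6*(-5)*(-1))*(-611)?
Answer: 18330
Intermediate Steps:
(-6*(-5)*(-1))*(-611) = (30*(-1))*(-611) = -30*(-611) = 18330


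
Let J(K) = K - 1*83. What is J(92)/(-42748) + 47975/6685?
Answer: 410155027/57154076 ≈ 7.1763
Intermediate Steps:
J(K) = -83 + K (J(K) = K - 83 = -83 + K)
J(92)/(-42748) + 47975/6685 = (-83 + 92)/(-42748) + 47975/6685 = 9*(-1/42748) + 47975*(1/6685) = -9/42748 + 9595/1337 = 410155027/57154076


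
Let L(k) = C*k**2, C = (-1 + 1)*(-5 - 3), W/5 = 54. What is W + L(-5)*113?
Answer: 270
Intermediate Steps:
W = 270 (W = 5*54 = 270)
C = 0 (C = 0*(-8) = 0)
L(k) = 0 (L(k) = 0*k**2 = 0)
W + L(-5)*113 = 270 + 0*113 = 270 + 0 = 270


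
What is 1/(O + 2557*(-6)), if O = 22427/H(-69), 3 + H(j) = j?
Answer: -72/1127051 ≈ -6.3883e-5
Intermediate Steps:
H(j) = -3 + j
O = -22427/72 (O = 22427/(-3 - 69) = 22427/(-72) = 22427*(-1/72) = -22427/72 ≈ -311.49)
1/(O + 2557*(-6)) = 1/(-22427/72 + 2557*(-6)) = 1/(-22427/72 - 15342) = 1/(-1127051/72) = -72/1127051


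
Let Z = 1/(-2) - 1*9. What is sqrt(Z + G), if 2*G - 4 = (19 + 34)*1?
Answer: sqrt(19) ≈ 4.3589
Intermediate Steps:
G = 57/2 (G = 2 + ((19 + 34)*1)/2 = 2 + (53*1)/2 = 2 + (1/2)*53 = 2 + 53/2 = 57/2 ≈ 28.500)
Z = -19/2 (Z = -1/2 - 9 = -19/2 ≈ -9.5000)
sqrt(Z + G) = sqrt(-19/2 + 57/2) = sqrt(19)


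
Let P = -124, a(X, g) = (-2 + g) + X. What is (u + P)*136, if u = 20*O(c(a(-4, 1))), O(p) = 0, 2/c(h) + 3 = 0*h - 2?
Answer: -16864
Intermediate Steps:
a(X, g) = -2 + X + g
c(h) = -2/5 (c(h) = 2/(-3 + (0*h - 2)) = 2/(-3 + (0 - 2)) = 2/(-3 - 2) = 2/(-5) = 2*(-1/5) = -2/5)
u = 0 (u = 20*0 = 0)
(u + P)*136 = (0 - 124)*136 = -124*136 = -16864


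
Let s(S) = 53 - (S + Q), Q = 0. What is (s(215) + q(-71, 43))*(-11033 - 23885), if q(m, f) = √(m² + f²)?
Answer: 5656716 - 34918*√6890 ≈ 2.7583e+6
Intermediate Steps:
q(m, f) = √(f² + m²)
s(S) = 53 - S (s(S) = 53 - (S + 0) = 53 - S)
(s(215) + q(-71, 43))*(-11033 - 23885) = ((53 - 1*215) + √(43² + (-71)²))*(-11033 - 23885) = ((53 - 215) + √(1849 + 5041))*(-34918) = (-162 + √6890)*(-34918) = 5656716 - 34918*√6890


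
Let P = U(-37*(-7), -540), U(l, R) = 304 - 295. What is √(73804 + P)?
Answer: √73813 ≈ 271.69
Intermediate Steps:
U(l, R) = 9
P = 9
√(73804 + P) = √(73804 + 9) = √73813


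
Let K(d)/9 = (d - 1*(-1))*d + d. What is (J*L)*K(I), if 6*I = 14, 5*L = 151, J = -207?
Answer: -2844387/5 ≈ -5.6888e+5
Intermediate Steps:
L = 151/5 (L = (⅕)*151 = 151/5 ≈ 30.200)
I = 7/3 (I = (⅙)*14 = 7/3 ≈ 2.3333)
K(d) = 9*d + 9*d*(1 + d) (K(d) = 9*((d - 1*(-1))*d + d) = 9*((d + 1)*d + d) = 9*((1 + d)*d + d) = 9*(d*(1 + d) + d) = 9*(d + d*(1 + d)) = 9*d + 9*d*(1 + d))
(J*L)*K(I) = (-207*151/5)*(9*(7/3)*(2 + 7/3)) = -281313*7*13/(5*3*3) = -31257/5*91 = -2844387/5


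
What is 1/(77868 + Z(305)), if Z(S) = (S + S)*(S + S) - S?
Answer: 1/449663 ≈ 2.2239e-6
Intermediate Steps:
Z(S) = -S + 4*S² (Z(S) = (2*S)*(2*S) - S = 4*S² - S = -S + 4*S²)
1/(77868 + Z(305)) = 1/(77868 + 305*(-1 + 4*305)) = 1/(77868 + 305*(-1 + 1220)) = 1/(77868 + 305*1219) = 1/(77868 + 371795) = 1/449663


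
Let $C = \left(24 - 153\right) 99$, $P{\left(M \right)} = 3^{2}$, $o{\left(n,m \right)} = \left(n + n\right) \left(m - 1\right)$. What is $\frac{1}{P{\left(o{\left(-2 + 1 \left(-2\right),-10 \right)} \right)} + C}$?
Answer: $- \frac{1}{12762} \approx -7.8358 \cdot 10^{-5}$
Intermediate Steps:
$o{\left(n,m \right)} = 2 n \left(-1 + m\right)$
$P{\left(M \right)} = 9$
$C = -12771$ ($C = \left(-129\right) 99 = -12771$)
$\frac{1}{P{\left(o{\left(-2 + 1 \left(-2\right),-10 \right)} \right)} + C} = \frac{1}{9 - 12771} = \frac{1}{-12762} = - \frac{1}{12762}$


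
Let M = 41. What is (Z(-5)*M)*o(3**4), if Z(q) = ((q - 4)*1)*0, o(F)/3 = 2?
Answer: 0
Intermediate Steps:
o(F) = 6 (o(F) = 3*2 = 6)
Z(q) = 0 (Z(q) = ((-4 + q)*1)*0 = (-4 + q)*0 = 0)
(Z(-5)*M)*o(3**4) = (0*41)*6 = 0*6 = 0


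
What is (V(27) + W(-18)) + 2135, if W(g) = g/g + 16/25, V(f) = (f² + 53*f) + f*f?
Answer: 125641/25 ≈ 5025.6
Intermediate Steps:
V(f) = 2*f² + 53*f (V(f) = (f² + 53*f) + f² = 2*f² + 53*f)
W(g) = 41/25 (W(g) = 1 + 16*(1/25) = 1 + 16/25 = 41/25)
(V(27) + W(-18)) + 2135 = (27*(53 + 2*27) + 41/25) + 2135 = (27*(53 + 54) + 41/25) + 2135 = (27*107 + 41/25) + 2135 = (2889 + 41/25) + 2135 = 72266/25 + 2135 = 125641/25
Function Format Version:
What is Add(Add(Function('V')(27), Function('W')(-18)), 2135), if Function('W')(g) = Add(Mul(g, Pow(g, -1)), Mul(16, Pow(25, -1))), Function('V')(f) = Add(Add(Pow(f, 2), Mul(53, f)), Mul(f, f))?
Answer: Rational(125641, 25) ≈ 5025.6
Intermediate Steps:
Function('V')(f) = Add(Mul(2, Pow(f, 2)), Mul(53, f)) (Function('V')(f) = Add(Add(Pow(f, 2), Mul(53, f)), Pow(f, 2)) = Add(Mul(2, Pow(f, 2)), Mul(53, f)))
Function('W')(g) = Rational(41, 25) (Function('W')(g) = Add(1, Mul(16, Rational(1, 25))) = Add(1, Rational(16, 25)) = Rational(41, 25))
Add(Add(Function('V')(27), Function('W')(-18)), 2135) = Add(Add(Mul(27, Add(53, Mul(2, 27))), Rational(41, 25)), 2135) = Add(Add(Mul(27, Add(53, 54)), Rational(41, 25)), 2135) = Add(Add(Mul(27, 107), Rational(41, 25)), 2135) = Add(Add(2889, Rational(41, 25)), 2135) = Add(Rational(72266, 25), 2135) = Rational(125641, 25)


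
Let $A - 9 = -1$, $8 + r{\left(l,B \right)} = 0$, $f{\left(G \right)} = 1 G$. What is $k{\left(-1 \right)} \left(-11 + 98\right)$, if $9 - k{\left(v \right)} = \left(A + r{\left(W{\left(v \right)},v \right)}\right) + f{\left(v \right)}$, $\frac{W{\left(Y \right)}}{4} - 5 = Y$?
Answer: $870$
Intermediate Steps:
$f{\left(G \right)} = G$
$W{\left(Y \right)} = 20 + 4 Y$
$r{\left(l,B \right)} = -8$ ($r{\left(l,B \right)} = -8 + 0 = -8$)
$A = 8$ ($A = 9 - 1 = 8$)
$k{\left(v \right)} = 9 - v$ ($k{\left(v \right)} = 9 - \left(\left(8 - 8\right) + v\right) = 9 - \left(0 + v\right) = 9 - v$)
$k{\left(-1 \right)} \left(-11 + 98\right) = \left(9 - -1\right) \left(-11 + 98\right) = \left(9 + 1\right) 87 = 10 \cdot 87 = 870$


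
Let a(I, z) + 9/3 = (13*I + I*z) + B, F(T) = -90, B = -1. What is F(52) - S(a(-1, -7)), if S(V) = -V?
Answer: -100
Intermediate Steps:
a(I, z) = -4 + 13*I + I*z (a(I, z) = -3 + ((13*I + I*z) - 1) = -3 + (-1 + 13*I + I*z) = -4 + 13*I + I*z)
F(52) - S(a(-1, -7)) = -90 - (-1)*(-4 + 13*(-1) - 1*(-7)) = -90 - (-1)*(-4 - 13 + 7) = -90 - (-1)*(-10) = -90 - 1*10 = -90 - 10 = -100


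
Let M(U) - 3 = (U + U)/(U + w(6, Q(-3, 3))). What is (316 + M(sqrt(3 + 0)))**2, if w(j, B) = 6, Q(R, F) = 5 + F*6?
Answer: 12299097/121 + 28056*sqrt(3)/121 ≈ 1.0205e+5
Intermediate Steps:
Q(R, F) = 5 + 6*F
M(U) = 3 + 2*U/(6 + U) (M(U) = 3 + (U + U)/(U + 6) = 3 + (2*U)/(6 + U) = 3 + 2*U/(6 + U))
(316 + M(sqrt(3 + 0)))**2 = (316 + (18 + 5*sqrt(3 + 0))/(6 + sqrt(3 + 0)))**2 = (316 + (18 + 5*sqrt(3))/(6 + sqrt(3)))**2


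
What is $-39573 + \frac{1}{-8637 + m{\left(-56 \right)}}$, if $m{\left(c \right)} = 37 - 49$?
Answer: $- \frac{342266878}{8649} \approx -39573.0$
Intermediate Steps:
$m{\left(c \right)} = -12$ ($m{\left(c \right)} = 37 - 49 = -12$)
$-39573 + \frac{1}{-8637 + m{\left(-56 \right)}} = -39573 + \frac{1}{-8637 - 12} = -39573 + \frac{1}{-8649} = -39573 - \frac{1}{8649} = - \frac{342266878}{8649}$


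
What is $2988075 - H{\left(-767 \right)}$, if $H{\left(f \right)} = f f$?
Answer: $2399786$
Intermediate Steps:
$H{\left(f \right)} = f^{2}$
$2988075 - H{\left(-767 \right)} = 2988075 - \left(-767\right)^{2} = 2988075 - 588289 = 2399786$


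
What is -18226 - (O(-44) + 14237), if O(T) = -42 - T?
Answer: -32465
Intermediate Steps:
O(T) = -42 - T
-18226 - (O(-44) + 14237) = -18226 - ((-42 - 1*(-44)) + 14237) = -18226 - ((-42 + 44) + 14237) = -18226 - (2 + 14237) = -18226 - 1*14239 = -18226 - 14239 = -32465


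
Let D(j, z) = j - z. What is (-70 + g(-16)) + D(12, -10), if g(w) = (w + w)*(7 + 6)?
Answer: -464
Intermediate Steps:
g(w) = 26*w (g(w) = (2*w)*13 = 26*w)
(-70 + g(-16)) + D(12, -10) = (-70 + 26*(-16)) + (12 - 1*(-10)) = (-70 - 416) + (12 + 10) = -486 + 22 = -464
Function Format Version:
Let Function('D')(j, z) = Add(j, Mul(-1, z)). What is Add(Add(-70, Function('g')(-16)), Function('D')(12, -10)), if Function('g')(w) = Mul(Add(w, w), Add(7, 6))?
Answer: -464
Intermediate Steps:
Function('g')(w) = Mul(26, w) (Function('g')(w) = Mul(Mul(2, w), 13) = Mul(26, w))
Add(Add(-70, Function('g')(-16)), Function('D')(12, -10)) = Add(Add(-70, Mul(26, -16)), Add(12, Mul(-1, -10))) = Add(Add(-70, -416), Add(12, 10)) = Add(-486, 22) = -464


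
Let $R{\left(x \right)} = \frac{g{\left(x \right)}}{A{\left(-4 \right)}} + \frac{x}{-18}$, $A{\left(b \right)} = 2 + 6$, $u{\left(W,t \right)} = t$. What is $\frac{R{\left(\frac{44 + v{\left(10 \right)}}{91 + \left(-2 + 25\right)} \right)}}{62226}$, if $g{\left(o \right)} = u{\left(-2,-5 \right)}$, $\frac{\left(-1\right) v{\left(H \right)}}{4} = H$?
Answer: $- \frac{2573}{255375504} \approx -1.0075 \cdot 10^{-5}$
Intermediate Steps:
$v{\left(H \right)} = - 4 H$
$g{\left(o \right)} = -5$
$A{\left(b \right)} = 8$
$R{\left(x \right)} = - \frac{5}{8} - \frac{x}{18}$ ($R{\left(x \right)} = - \frac{5}{8} + \frac{x}{-18} = \left(-5\right) \frac{1}{8} + x \left(- \frac{1}{18}\right) = - \frac{5}{8} - \frac{x}{18}$)
$\frac{R{\left(\frac{44 + v{\left(10 \right)}}{91 + \left(-2 + 25\right)} \right)}}{62226} = \frac{- \frac{5}{8} - \frac{\left(44 - 40\right) \frac{1}{91 + \left(-2 + 25\right)}}{18}}{62226} = \left(- \frac{5}{8} - \frac{\left(44 - 40\right) \frac{1}{91 + 23}}{18}\right) \frac{1}{62226} = \left(- \frac{5}{8} - \frac{4 \cdot \frac{1}{114}}{18}\right) \frac{1}{62226} = \left(- \frac{5}{8} - \frac{1}{513}\right) \frac{1}{62226} = \left(- \frac{2573}{4104}\right) \frac{1}{62226} = - \frac{2573}{255375504}$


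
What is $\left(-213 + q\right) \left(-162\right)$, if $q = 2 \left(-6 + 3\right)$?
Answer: $35478$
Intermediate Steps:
$q = -6$ ($q = 2 \left(-3\right) = -6$)
$\left(-213 + q\right) \left(-162\right) = \left(-213 - 6\right) \left(-162\right) = \left(-219\right) \left(-162\right) = 35478$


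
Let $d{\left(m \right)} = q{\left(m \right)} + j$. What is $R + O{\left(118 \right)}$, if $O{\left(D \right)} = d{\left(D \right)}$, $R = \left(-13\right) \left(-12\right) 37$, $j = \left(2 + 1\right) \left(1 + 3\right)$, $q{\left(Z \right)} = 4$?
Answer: $5788$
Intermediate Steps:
$j = 12$ ($j = 3 \cdot 4 = 12$)
$R = 5772$ ($R = 156 \cdot 37 = 5772$)
$d{\left(m \right)} = 16$ ($d{\left(m \right)} = 4 + 12 = 16$)
$O{\left(D \right)} = 16$
$R + O{\left(118 \right)} = 5772 + 16 = 5788$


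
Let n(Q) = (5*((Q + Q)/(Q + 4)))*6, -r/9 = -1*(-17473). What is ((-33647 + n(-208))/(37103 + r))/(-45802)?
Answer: -570959/93555989636 ≈ -6.1029e-6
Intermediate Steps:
r = -157257 (r = -(-9)*(-17473) = -9*17473 = -157257)
n(Q) = 60*Q/(4 + Q) (n(Q) = (5*((2*Q)/(4 + Q)))*6 = (5*(2*Q/(4 + Q)))*6 = (10*Q/(4 + Q))*6 = 60*Q/(4 + Q))
((-33647 + n(-208))/(37103 + r))/(-45802) = ((-33647 + 60*(-208)/(4 - 208))/(37103 - 157257))/(-45802) = ((-33647 + 60*(-208)/(-204))/(-120154))*(-1/45802) = ((-33647 + 60*(-208)*(-1/204))*(-1/120154))*(-1/45802) = ((-33647 + 1040/17)*(-1/120154))*(-1/45802) = -570959/17*(-1/120154)*(-1/45802) = (570959/2042618)*(-1/45802) = -570959/93555989636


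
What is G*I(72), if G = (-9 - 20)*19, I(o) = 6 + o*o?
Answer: -2859690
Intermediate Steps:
I(o) = 6 + o²
G = -551 (G = -29*19 = -551)
G*I(72) = -551*(6 + 72²) = -551*(6 + 5184) = -551*5190 = -2859690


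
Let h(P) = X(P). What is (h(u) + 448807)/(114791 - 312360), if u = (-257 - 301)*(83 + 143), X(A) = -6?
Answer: -448801/197569 ≈ -2.2716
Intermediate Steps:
u = -126108 (u = -558*226 = -126108)
h(P) = -6
(h(u) + 448807)/(114791 - 312360) = (-6 + 448807)/(114791 - 312360) = 448801/(-197569) = 448801*(-1/197569) = -448801/197569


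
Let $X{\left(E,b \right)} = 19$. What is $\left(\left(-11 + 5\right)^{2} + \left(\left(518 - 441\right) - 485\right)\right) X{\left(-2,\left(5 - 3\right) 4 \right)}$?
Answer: $-7068$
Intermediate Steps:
$\left(\left(-11 + 5\right)^{2} + \left(\left(518 - 441\right) - 485\right)\right) X{\left(-2,\left(5 - 3\right) 4 \right)} = \left(\left(-11 + 5\right)^{2} + \left(\left(518 - 441\right) - 485\right)\right) 19 = \left(\left(-6\right)^{2} + \left(77 - 485\right)\right) 19 = \left(36 - 408\right) 19 = \left(-372\right) 19 = -7068$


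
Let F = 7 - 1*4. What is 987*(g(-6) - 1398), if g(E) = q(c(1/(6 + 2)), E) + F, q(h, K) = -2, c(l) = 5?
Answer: -1378839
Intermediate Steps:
F = 3 (F = 7 - 4 = 3)
g(E) = 1 (g(E) = -2 + 3 = 1)
987*(g(-6) - 1398) = 987*(1 - 1398) = 987*(-1397) = -1378839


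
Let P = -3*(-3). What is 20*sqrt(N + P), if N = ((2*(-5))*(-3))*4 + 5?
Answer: 20*sqrt(134) ≈ 231.52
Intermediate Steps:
N = 125 (N = -10*(-3)*4 + 5 = 30*4 + 5 = 120 + 5 = 125)
P = 9
20*sqrt(N + P) = 20*sqrt(125 + 9) = 20*sqrt(134)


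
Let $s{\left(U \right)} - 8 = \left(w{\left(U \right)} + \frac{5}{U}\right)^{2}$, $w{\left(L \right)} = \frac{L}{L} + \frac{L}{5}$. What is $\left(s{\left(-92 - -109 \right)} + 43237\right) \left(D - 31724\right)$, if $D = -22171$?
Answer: $- \frac{3369562029954}{1445} \approx -2.3319 \cdot 10^{9}$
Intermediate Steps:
$w{\left(L \right)} = 1 + \frac{L}{5}$ ($w{\left(L \right)} = 1 + L \frac{1}{5} = 1 + \frac{L}{5}$)
$s{\left(U \right)} = 8 + \left(1 + \frac{5}{U} + \frac{U}{5}\right)^{2}$ ($s{\left(U \right)} = 8 + \left(\left(1 + \frac{U}{5}\right) + \frac{5}{U}\right)^{2} = 8 + \left(1 + \frac{5}{U} + \frac{U}{5}\right)^{2}$)
$\left(s{\left(-92 - -109 \right)} + 43237\right) \left(D - 31724\right) = \left(\left(8 + \frac{\left(25 + \left(-92 - -109\right)^{2} + 5 \left(-92 - -109\right)\right)^{2}}{25 \left(-92 - -109\right)^{2}}\right) + 43237\right) \left(-22171 - 31724\right) = \left(\left(8 + \frac{\left(25 + \left(-92 + 109\right)^{2} + 5 \left(-92 + 109\right)\right)^{2}}{25 \left(-92 + 109\right)^{2}}\right) + 43237\right) \left(-53895\right) = \left(\left(8 + \frac{\left(25 + 17^{2} + 5 \cdot 17\right)^{2}}{25 \cdot 289}\right) + 43237\right) \left(-53895\right) = \left(\left(8 + \frac{1}{25} \cdot \frac{1}{289} \left(25 + 289 + 85\right)^{2}\right) + 43237\right) \left(-53895\right) = \left(\left(8 + \frac{1}{25} \cdot \frac{1}{289} \cdot 399^{2}\right) + 43237\right) \left(-53895\right) = \left(\left(8 + \frac{1}{25} \cdot \frac{1}{289} \cdot 159201\right) + 43237\right) \left(-53895\right) = \left(\left(8 + \frac{159201}{7225}\right) + 43237\right) \left(-53895\right) = \left(\frac{217001}{7225} + 43237\right) \left(-53895\right) = \frac{312604326}{7225} \left(-53895\right) = - \frac{3369562029954}{1445}$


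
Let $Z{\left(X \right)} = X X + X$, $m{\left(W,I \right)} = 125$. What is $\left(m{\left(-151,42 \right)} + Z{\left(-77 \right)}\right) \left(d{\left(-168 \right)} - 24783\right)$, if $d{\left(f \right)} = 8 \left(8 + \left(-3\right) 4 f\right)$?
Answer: $-51348407$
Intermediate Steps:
$d{\left(f \right)} = 64 - 96 f$ ($d{\left(f \right)} = 8 \left(8 - 12 f\right) = 64 - 96 f$)
$Z{\left(X \right)} = X + X^{2}$ ($Z{\left(X \right)} = X^{2} + X = X + X^{2}$)
$\left(m{\left(-151,42 \right)} + Z{\left(-77 \right)}\right) \left(d{\left(-168 \right)} - 24783\right) = \left(125 - 77 \left(1 - 77\right)\right) \left(\left(64 - -16128\right) - 24783\right) = \left(125 - -5852\right) \left(\left(64 + 16128\right) - 24783\right) = \left(125 + 5852\right) \left(16192 - 24783\right) = 5977 \left(-8591\right) = -51348407$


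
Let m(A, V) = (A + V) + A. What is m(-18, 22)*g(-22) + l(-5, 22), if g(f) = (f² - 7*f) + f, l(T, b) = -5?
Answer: -8629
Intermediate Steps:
m(A, V) = V + 2*A
g(f) = f² - 6*f
m(-18, 22)*g(-22) + l(-5, 22) = (22 + 2*(-18))*(-22*(-6 - 22)) - 5 = (22 - 36)*(-22*(-28)) - 5 = -14*616 - 5 = -8624 - 5 = -8629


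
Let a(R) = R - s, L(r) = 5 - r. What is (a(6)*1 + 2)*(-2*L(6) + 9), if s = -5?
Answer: 143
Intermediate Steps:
a(R) = 5 + R (a(R) = R - 1*(-5) = R + 5 = 5 + R)
(a(6)*1 + 2)*(-2*L(6) + 9) = ((5 + 6)*1 + 2)*(-2*(5 - 1*6) + 9) = (11*1 + 2)*(-2*(5 - 6) + 9) = (11 + 2)*(-2*(-1) + 9) = 13*(2 + 9) = 13*11 = 143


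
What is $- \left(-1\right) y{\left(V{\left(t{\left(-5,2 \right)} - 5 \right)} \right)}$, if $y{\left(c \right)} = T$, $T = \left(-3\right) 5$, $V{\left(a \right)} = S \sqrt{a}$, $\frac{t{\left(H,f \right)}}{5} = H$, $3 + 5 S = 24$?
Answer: $-15$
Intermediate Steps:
$S = \frac{21}{5}$ ($S = - \frac{3}{5} + \frac{1}{5} \cdot 24 = - \frac{3}{5} + \frac{24}{5} = \frac{21}{5} \approx 4.2$)
$t{\left(H,f \right)} = 5 H$
$V{\left(a \right)} = \frac{21 \sqrt{a}}{5}$
$T = -15$
$y{\left(c \right)} = -15$
$- \left(-1\right) y{\left(V{\left(t{\left(-5,2 \right)} - 5 \right)} \right)} = - \left(-1\right) \left(-15\right) = \left(-1\right) 15 = -15$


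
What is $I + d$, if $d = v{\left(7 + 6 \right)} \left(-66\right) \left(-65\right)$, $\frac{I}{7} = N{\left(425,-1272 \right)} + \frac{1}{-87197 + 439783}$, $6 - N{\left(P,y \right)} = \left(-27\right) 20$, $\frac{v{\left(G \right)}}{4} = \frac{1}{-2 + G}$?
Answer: $\frac{1897617859}{352586} \approx 5382.0$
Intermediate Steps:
$v{\left(G \right)} = \frac{4}{-2 + G}$
$N{\left(P,y \right)} = 546$ ($N{\left(P,y \right)} = 6 - \left(-27\right) 20 = 6 - -540 = 6 + 540 = 546$)
$I = \frac{1347583699}{352586}$ ($I = 7 \left(546 + \frac{1}{-87197 + 439783}\right) = 7 \left(546 + \frac{1}{352586}\right) = 7 \cdot \frac{192511957}{352586} = \frac{1347583699}{352586} \approx 3822.0$)
$d = 1560$ ($d = \frac{4}{-2 + \left(7 + 6\right)} \left(-66\right) \left(-65\right) = \frac{4}{-2 + 13} \left(-66\right) \left(-65\right) = \frac{4}{11} \left(-66\right) \left(-65\right) = \left(-24\right) \left(-65\right) = 1560$)
$I + d = \frac{1347583699}{352586} + 1560 = \frac{1897617859}{352586}$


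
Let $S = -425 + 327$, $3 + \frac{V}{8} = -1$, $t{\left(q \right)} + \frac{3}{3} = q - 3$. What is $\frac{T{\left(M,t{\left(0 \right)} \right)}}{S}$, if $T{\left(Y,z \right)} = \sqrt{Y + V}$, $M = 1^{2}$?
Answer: $- \frac{i \sqrt{31}}{98} \approx - 0.056814 i$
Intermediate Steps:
$t{\left(q \right)} = -4 + q$ ($t{\left(q \right)} = -1 + \left(q - 3\right) = -1 + \left(-3 + q\right) = -4 + q$)
$M = 1$
$V = -32$ ($V = -24 + 8 \left(-1\right) = -24 - 8 = -32$)
$T{\left(Y,z \right)} = \sqrt{-32 + Y}$ ($T{\left(Y,z \right)} = \sqrt{Y - 32} = \sqrt{-32 + Y}$)
$S = -98$
$\frac{T{\left(M,t{\left(0 \right)} \right)}}{S} = \frac{\sqrt{-32 + 1}}{-98} = \sqrt{-31} \left(- \frac{1}{98}\right) = i \sqrt{31} \left(- \frac{1}{98}\right) = - \frac{i \sqrt{31}}{98}$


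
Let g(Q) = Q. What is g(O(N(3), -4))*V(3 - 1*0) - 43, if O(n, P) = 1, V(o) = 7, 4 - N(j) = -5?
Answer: -36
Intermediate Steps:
N(j) = 9 (N(j) = 4 - 1*(-5) = 4 + 5 = 9)
g(O(N(3), -4))*V(3 - 1*0) - 43 = 1*7 - 43 = 7 - 43 = -36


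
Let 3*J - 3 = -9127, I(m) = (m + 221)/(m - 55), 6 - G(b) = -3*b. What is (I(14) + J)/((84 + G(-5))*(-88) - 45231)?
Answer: 374789/6375213 ≈ 0.058788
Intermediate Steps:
G(b) = 6 + 3*b (G(b) = 6 - (-3)*b = 6 + 3*b)
I(m) = (221 + m)/(-55 + m)
J = -9124/3 (J = 1 + (1/3)*(-9127) = 1 - 9127/3 = -9124/3 ≈ -3041.3)
(I(14) + J)/((84 + G(-5))*(-88) - 45231) = ((221 + 14)/(-55 + 14) - 9124/3)/((84 + (6 + 3*(-5)))*(-88) - 45231) = (235/(-41) - 9124/3)/((84 + (6 - 15))*(-88) - 45231) = (-1/41*235 - 9124/3)/((84 - 9)*(-88) - 45231) = (-235/41 - 9124/3)/(75*(-88) - 45231) = -374789/(123*(-6600 - 45231)) = -374789/123/(-51831) = -374789/123*(-1/51831) = 374789/6375213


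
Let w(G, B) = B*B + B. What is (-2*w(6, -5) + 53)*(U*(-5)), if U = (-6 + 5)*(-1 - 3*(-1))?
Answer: 130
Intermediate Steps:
w(G, B) = B + B² (w(G, B) = B² + B = B + B²)
U = -2 (U = -(-1 + 3) = -1*2 = -2)
(-2*w(6, -5) + 53)*(U*(-5)) = (-(-10)*(1 - 5) + 53)*(-2*(-5)) = (-(-10)*(-4) + 53)*10 = (-2*20 + 53)*10 = (-40 + 53)*10 = 13*10 = 130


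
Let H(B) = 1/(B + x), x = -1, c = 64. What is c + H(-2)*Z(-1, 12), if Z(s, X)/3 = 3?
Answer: 61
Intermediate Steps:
H(B) = 1/(-1 + B) (H(B) = 1/(B - 1) = 1/(-1 + B))
Z(s, X) = 9 (Z(s, X) = 3*3 = 9)
c + H(-2)*Z(-1, 12) = 64 + 9/(-1 - 2) = 64 + 9/(-3) = 64 - 1/3*9 = 64 - 3 = 61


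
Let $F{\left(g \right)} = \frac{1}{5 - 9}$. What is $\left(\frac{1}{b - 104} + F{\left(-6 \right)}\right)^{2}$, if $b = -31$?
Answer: $\frac{19321}{291600} \approx 0.066259$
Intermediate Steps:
$F{\left(g \right)} = - \frac{1}{4}$ ($F{\left(g \right)} = \frac{1}{-4} = - \frac{1}{4}$)
$\left(\frac{1}{b - 104} + F{\left(-6 \right)}\right)^{2} = \left(\frac{1}{-31 - 104} - \frac{1}{4}\right)^{2} = \left(\frac{1}{-135} - \frac{1}{4}\right)^{2} = \left(- \frac{1}{135} - \frac{1}{4}\right)^{2} = \left(- \frac{139}{540}\right)^{2} = \frac{19321}{291600}$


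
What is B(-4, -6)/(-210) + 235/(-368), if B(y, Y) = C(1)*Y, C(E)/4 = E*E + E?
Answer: -5281/12880 ≈ -0.41002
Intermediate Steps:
C(E) = 4*E + 4*E² (C(E) = 4*(E*E + E) = 4*(E² + E) = 4*(E + E²) = 4*E + 4*E²)
B(y, Y) = 8*Y (B(y, Y) = (4*1*(1 + 1))*Y = (4*1*2)*Y = 8*Y)
B(-4, -6)/(-210) + 235/(-368) = (8*(-6))/(-210) + 235/(-368) = -48*(-1/210) + 235*(-1/368) = 8/35 - 235/368 = -5281/12880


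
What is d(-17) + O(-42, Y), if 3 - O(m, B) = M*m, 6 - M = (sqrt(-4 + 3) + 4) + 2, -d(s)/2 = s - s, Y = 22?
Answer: 3 - 42*I ≈ 3.0 - 42.0*I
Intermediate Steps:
d(s) = 0 (d(s) = -2*(s - s) = -2*0 = 0)
M = -I (M = 6 - ((sqrt(-4 + 3) + 4) + 2) = 6 - ((sqrt(-1) + 4) + 2) = 6 - ((I + 4) + 2) = 6 - ((4 + I) + 2) = 6 - (6 + I) = 6 + (-6 - I) = -I ≈ -1.0*I)
O(m, B) = 3 + I*m (O(m, B) = 3 - (-I)*m = 3 - (-1)*I*m = 3 + I*m)
d(-17) + O(-42, Y) = 0 + (3 + I*(-42)) = 0 + (3 - 42*I) = 3 - 42*I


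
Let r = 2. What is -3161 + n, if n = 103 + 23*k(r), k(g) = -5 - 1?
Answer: -3196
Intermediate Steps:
k(g) = -6
n = -35 (n = 103 + 23*(-6) = 103 - 138 = -35)
-3161 + n = -3161 - 35 = -3196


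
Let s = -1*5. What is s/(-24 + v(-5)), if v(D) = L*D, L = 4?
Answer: 5/44 ≈ 0.11364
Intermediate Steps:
v(D) = 4*D
s = -5
s/(-24 + v(-5)) = -5/(-24 + 4*(-5)) = -5/(-24 - 20) = -5/(-44) = -5*(-1/44) = 5/44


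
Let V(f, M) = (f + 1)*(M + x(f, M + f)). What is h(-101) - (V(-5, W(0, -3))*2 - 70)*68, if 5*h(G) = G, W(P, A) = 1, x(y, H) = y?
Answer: 12819/5 ≈ 2563.8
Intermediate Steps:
h(G) = G/5
V(f, M) = (1 + f)*(M + f) (V(f, M) = (f + 1)*(M + f) = (1 + f)*(M + f))
h(-101) - (V(-5, W(0, -3))*2 - 70)*68 = (⅕)*(-101) - ((1 - 5 + (-5)² + 1*(-5))*2 - 70)*68 = -101/5 - ((1 - 5 + 25 - 5)*2 - 70)*68 = -101/5 - (16*2 - 70)*68 = -101/5 - (32 - 70)*68 = -101/5 - (-38)*68 = -101/5 - 1*(-2584) = -101/5 + 2584 = 12819/5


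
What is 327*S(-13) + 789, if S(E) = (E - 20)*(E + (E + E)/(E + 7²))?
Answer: 297731/2 ≈ 1.4887e+5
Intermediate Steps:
S(E) = (-20 + E)*(E + 2*E/(49 + E)) (S(E) = (-20 + E)*(E + (2*E)/(E + 49)) = (-20 + E)*(E + (2*E)/(49 + E)) = (-20 + E)*(E + 2*E/(49 + E)))
327*S(-13) + 789 = 327*(-13*(-1020 + (-13)² + 31*(-13))/(49 - 13)) + 789 = 327*(-13*(-1020 + 169 - 403)/36) + 789 = 327*(-13*1/36*(-1254)) + 789 = 327*(2717/6) + 789 = 296153/2 + 789 = 297731/2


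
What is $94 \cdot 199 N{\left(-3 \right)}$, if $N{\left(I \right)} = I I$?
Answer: $168354$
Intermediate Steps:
$N{\left(I \right)} = I^{2}$
$94 \cdot 199 N{\left(-3 \right)} = 94 \cdot 199 \left(-3\right)^{2} = 18706 \cdot 9 = 168354$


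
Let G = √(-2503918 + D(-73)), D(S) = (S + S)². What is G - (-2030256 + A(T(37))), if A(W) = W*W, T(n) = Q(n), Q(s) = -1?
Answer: 2030255 + I*√2482602 ≈ 2.0303e+6 + 1575.6*I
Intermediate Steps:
D(S) = 4*S² (D(S) = (2*S)² = 4*S²)
T(n) = -1
G = I*√2482602 (G = √(-2503918 + 4*(-73)²) = √(-2503918 + 4*5329) = √(-2503918 + 21316) = √(-2482602) = I*√2482602 ≈ 1575.6*I)
A(W) = W²
G - (-2030256 + A(T(37))) = I*√2482602 - (-2030256 + (-1)²) = I*√2482602 - (-2030256 + 1) = I*√2482602 - 1*(-2030255) = I*√2482602 + 2030255 = 2030255 + I*√2482602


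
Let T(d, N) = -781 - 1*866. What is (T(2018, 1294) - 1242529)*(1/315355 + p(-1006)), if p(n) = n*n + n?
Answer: -396684821542198576/315355 ≈ -1.2579e+12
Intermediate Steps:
T(d, N) = -1647 (T(d, N) = -781 - 866 = -1647)
p(n) = n + n**2 (p(n) = n**2 + n = n + n**2)
(T(2018, 1294) - 1242529)*(1/315355 + p(-1006)) = (-1647 - 1242529)*(1/315355 - 1006*(1 - 1006)) = -1244176*(1/315355 - 1006*(-1005)) = -1244176*(1/315355 + 1011030) = -1244176*318833365651/315355 = -396684821542198576/315355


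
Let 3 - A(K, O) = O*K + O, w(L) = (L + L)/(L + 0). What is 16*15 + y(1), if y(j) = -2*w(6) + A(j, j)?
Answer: 237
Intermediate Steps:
w(L) = 2 (w(L) = (2*L)/L = 2)
A(K, O) = 3 - O - K*O (A(K, O) = 3 - (O*K + O) = 3 - (K*O + O) = 3 - (O + K*O) = 3 + (-O - K*O) = 3 - O - K*O)
y(j) = -1 - j - j² (y(j) = -2*2 + (3 - j - j*j) = -4 + (3 - j - j²) = -1 - j - j²)
16*15 + y(1) = 16*15 + (-1 - 1*1 - 1*1²) = 240 + (-1 - 1 - 1*1) = 240 + (-1 - 1 - 1) = 240 - 3 = 237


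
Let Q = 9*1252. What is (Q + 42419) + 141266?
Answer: 194953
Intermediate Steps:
Q = 11268
(Q + 42419) + 141266 = (11268 + 42419) + 141266 = 53687 + 141266 = 194953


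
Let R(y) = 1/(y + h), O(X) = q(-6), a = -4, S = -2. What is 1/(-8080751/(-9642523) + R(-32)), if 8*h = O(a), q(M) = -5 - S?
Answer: 2497413457/2015774325 ≈ 1.2389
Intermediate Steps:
q(M) = -3 (q(M) = -5 - 1*(-2) = -5 + 2 = -3)
O(X) = -3
h = -3/8 (h = (1/8)*(-3) = -3/8 ≈ -0.37500)
R(y) = 1/(-3/8 + y) (R(y) = 1/(y - 3/8) = 1/(-3/8 + y))
1/(-8080751/(-9642523) + R(-32)) = 1/(-8080751/(-9642523) + 8/(-3 + 8*(-32))) = 1/(-8080751*(-1/9642523) + 8/(-3 - 256)) = 1/(8080751/9642523 + 8/(-259)) = 1/(8080751/9642523 + 8*(-1/259)) = 1/(8080751/9642523 - 8/259) = 1/(2015774325/2497413457) = 2497413457/2015774325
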